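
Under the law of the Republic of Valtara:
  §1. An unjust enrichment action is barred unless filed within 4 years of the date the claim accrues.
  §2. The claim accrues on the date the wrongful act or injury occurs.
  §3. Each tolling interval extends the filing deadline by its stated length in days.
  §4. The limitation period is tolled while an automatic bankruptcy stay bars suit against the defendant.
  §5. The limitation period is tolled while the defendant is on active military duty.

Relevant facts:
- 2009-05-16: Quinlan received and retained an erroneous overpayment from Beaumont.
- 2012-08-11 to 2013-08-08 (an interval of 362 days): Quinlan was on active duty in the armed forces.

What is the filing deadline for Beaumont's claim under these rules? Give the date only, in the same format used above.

2014-05-13

The claim accrued on 2009-05-16, when the wrongful act occurred.
Adding the 4 years base period to 2009-05-16 gives a deadline of 2013-05-16, before any tolling.
The defendant's active military service from 2012-08-11 to 2013-08-08 tolled the period for 362 days, extending the deadline to 2014-05-13.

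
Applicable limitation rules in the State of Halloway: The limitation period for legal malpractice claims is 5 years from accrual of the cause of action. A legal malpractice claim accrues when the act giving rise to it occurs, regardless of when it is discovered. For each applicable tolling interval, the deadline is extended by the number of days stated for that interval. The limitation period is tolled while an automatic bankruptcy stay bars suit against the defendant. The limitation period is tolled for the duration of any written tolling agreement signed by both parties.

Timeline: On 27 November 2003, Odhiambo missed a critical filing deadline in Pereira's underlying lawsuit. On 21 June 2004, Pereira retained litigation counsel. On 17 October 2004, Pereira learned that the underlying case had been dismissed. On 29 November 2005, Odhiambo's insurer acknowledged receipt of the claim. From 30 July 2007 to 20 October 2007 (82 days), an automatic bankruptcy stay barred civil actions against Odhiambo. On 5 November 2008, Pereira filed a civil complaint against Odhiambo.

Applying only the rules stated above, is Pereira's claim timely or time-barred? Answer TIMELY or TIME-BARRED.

Because the rule ties accrual to occurrence, the claim accrued on 27 November 2003, not on the 17 October 2004 discovery date.
Adding the 5 years base period to 27 November 2003 gives a deadline of 27 November 2008, before any tolling.
The period was tolled for 82 days by the automatic bankruptcy stay (30 July 2007 to 20 October 2007), pushing the deadline to 17 February 2009.
The other events in the timeline have no effect on the limitation period under the stated rules.
The 5 November 2008 filing precedes the 17 February 2009 deadline; the claim is timely.

TIMELY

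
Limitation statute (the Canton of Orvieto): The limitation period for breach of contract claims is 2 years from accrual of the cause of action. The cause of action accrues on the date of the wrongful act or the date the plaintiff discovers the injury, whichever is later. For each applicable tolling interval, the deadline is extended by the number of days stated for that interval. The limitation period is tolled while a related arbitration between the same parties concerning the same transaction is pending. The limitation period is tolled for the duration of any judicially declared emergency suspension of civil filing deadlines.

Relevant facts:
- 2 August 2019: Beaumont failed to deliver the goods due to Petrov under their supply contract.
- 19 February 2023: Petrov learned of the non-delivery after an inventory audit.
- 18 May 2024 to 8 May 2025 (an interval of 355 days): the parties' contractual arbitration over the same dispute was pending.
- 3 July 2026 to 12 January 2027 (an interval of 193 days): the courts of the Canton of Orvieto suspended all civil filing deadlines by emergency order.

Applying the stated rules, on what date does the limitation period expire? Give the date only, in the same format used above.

Taking the later of the act (2 August 2019) and discovery (19 February 2023), the claim accrued on 19 February 2023.
2 years from 19 February 2023 is 19 February 2025.
Because the pending related arbitration ran from 18 May 2024 to 8 May 2025, the deadline is extended by 355 days to 9 February 2026.
By the time the emergency suspension of filing deadlines began on 3 July 2026, the limitation period had already expired on 9 February 2026; that interval cannot revive it.

9 February 2026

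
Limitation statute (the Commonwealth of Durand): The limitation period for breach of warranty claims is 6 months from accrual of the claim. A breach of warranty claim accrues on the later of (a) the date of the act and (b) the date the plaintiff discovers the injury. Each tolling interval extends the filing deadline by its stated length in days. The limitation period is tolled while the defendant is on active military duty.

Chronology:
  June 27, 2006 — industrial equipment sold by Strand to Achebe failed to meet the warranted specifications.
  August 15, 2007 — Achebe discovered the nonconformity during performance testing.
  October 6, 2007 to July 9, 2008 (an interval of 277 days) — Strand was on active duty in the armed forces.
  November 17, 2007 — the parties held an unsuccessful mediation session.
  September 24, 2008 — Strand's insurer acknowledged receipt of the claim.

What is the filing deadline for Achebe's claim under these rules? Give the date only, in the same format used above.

Taking the later of the act (June 27, 2006) and discovery (August 15, 2007), the claim accrued on August 15, 2007.
The untolled deadline — 6 months after August 15, 2007 — is February 15, 2008.
The period was tolled for 277 days by the defendant's active military service (October 6, 2007 to July 9, 2008), pushing the deadline to November 18, 2008.
The other events in the timeline have no effect on the limitation period under the stated rules.

November 18, 2008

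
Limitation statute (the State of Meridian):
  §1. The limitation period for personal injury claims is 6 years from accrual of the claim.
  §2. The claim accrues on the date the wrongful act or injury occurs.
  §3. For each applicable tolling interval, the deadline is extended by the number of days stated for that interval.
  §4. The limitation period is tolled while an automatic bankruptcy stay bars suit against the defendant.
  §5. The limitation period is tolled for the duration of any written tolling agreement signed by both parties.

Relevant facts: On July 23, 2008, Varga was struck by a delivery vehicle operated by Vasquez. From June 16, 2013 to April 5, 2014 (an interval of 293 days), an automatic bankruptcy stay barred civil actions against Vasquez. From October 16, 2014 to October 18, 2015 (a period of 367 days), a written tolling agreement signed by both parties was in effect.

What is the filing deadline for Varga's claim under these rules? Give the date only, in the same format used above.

May 13, 2016

The claim accrued on July 23, 2008, the date of the act.
The untolled deadline — 6 years after July 23, 2008 — is July 23, 2014.
Because the automatic bankruptcy stay ran from June 16, 2013 to April 5, 2014, the deadline is extended by 293 days to May 12, 2015.
The period was tolled for 367 days by the written tolling agreement (October 16, 2014 to October 18, 2015), pushing the deadline to May 13, 2016.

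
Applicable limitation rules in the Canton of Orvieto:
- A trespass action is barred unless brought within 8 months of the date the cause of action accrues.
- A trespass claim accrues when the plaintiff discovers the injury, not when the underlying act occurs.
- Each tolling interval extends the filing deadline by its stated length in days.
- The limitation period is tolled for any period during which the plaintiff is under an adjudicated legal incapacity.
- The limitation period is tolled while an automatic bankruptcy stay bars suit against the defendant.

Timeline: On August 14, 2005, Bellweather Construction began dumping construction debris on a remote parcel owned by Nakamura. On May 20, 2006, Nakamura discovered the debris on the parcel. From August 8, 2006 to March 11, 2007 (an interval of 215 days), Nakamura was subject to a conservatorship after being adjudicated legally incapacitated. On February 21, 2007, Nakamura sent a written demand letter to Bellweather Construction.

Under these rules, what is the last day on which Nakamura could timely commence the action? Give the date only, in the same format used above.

August 23, 2007

Accrual is tied to discovery, so the period began on May 20, 2006 rather than on August 14, 2005 when the act occurred.
8 months from May 20, 2006 is January 20, 2007.
The plaintiff's legal incapacity from August 8, 2006 to March 11, 2007 tolled the period for 215 days, extending the deadline to August 23, 2007.
The other events in the timeline have no effect on the limitation period under the stated rules.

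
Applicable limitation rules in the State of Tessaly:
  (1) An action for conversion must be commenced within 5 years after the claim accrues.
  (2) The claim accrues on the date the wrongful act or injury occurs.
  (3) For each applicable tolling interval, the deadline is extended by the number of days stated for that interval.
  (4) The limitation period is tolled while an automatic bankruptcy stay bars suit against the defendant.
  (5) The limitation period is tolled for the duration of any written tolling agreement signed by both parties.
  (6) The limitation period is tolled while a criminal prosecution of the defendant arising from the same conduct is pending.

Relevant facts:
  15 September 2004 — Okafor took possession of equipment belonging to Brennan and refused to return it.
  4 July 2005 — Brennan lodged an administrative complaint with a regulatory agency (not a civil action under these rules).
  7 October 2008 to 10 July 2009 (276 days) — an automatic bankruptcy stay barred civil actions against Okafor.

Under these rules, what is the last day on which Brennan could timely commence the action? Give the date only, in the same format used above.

18 June 2010

The claim accrued on 15 September 2004, when the wrongful act occurred.
Adding the 5 years base period to 15 September 2004 gives a deadline of 15 September 2009, before any tolling.
The period was tolled for 276 days by the automatic bankruptcy stay (7 October 2008 to 10 July 2009), pushing the deadline to 18 June 2010.
None of the other events listed affects the running of the period under the stated rules.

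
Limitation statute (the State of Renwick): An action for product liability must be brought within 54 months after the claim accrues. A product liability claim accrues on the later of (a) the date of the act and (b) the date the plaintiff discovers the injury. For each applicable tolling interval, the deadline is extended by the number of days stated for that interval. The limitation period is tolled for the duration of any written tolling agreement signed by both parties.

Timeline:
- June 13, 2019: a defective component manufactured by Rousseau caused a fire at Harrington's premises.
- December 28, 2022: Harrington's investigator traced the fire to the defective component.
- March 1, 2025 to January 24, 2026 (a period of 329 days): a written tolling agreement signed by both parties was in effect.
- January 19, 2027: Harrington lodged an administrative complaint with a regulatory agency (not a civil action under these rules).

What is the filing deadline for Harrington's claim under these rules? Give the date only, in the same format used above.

The claim accrued on December 28, 2022 — the later of the June 13, 2019 act and the December 28, 2022 discovery.
54 months from December 28, 2022 is June 28, 2027.
The period was tolled for 329 days by the written tolling agreement (March 1, 2025 to January 24, 2026), pushing the deadline to May 22, 2028.
Nothing else in the chronology tolls or restarts the period.

May 22, 2028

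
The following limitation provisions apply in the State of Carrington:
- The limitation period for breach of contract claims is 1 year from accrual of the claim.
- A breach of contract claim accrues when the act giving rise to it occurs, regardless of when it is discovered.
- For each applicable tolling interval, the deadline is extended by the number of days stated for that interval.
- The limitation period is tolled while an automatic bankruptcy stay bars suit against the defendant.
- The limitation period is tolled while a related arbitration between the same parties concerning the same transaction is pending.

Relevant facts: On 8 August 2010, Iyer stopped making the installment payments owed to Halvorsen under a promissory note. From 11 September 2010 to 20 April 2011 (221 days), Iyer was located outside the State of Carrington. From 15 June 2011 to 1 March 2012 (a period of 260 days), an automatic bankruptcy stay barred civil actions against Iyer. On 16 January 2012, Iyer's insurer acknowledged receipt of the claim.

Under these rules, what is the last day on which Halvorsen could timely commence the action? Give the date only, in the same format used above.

24 April 2012

The claim accrued on 8 August 2010, when the wrongful act occurred.
1 year from 8 August 2010 is 8 August 2011.
The automatic bankruptcy stay from 15 June 2011 to 1 March 2012 tolled the period for 260 days, extending the deadline to 24 April 2012.
No stated provision tolls the period for the defendant's absence, so the interval from 11 September 2010 to 20 April 2011 has no effect on the deadline.
The other events in the timeline have no effect on the limitation period under the stated rules.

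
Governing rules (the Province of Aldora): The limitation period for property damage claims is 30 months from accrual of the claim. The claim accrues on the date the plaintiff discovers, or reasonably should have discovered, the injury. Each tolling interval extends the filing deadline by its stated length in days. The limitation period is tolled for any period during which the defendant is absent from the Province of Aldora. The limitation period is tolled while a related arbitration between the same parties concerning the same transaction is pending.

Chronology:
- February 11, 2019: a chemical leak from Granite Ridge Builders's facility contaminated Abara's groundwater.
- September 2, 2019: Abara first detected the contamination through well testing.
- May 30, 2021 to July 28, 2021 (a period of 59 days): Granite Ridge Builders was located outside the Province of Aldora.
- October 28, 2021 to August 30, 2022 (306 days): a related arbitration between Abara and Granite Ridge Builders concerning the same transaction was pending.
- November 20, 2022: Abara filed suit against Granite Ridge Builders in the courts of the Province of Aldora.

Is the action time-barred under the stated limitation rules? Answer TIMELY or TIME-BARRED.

The claim did not accrue until Abara discovered the injury on September 2, 2019; the February 11, 2019 act date does not start the clock under the stated rule.
30 months from September 2, 2019 is March 2, 2022.
Because the defendant's absence from the jurisdiction ran from May 30, 2021 to July 28, 2021, the deadline is extended by 59 days to April 30, 2022.
Because the pending related arbitration ran from October 28, 2021 to August 30, 2022, the deadline is extended by 306 days to March 2, 2023.
The November 20, 2022 filing precedes the March 2, 2023 deadline; the claim is timely.

TIMELY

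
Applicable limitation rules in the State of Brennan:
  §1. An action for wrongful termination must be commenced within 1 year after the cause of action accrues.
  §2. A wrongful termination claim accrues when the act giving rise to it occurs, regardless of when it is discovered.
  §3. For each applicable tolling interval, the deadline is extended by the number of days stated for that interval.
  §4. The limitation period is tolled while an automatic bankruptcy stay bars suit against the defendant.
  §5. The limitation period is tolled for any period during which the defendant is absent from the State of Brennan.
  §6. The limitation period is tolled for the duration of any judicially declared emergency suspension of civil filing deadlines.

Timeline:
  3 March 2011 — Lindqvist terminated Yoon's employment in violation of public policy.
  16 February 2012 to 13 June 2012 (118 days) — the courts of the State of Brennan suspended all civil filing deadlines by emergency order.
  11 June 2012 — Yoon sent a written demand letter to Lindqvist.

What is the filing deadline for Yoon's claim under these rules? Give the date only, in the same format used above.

The claim accrued on 3 March 2011, when the wrongful act occurred.
The untolled deadline — 1 year after 3 March 2011 — is 3 March 2012.
The period was tolled for 118 days by the emergency suspension of filing deadlines (16 February 2012 to 13 June 2012), pushing the deadline to 29 June 2012.
Nothing else in the chronology tolls or restarts the period.

29 June 2012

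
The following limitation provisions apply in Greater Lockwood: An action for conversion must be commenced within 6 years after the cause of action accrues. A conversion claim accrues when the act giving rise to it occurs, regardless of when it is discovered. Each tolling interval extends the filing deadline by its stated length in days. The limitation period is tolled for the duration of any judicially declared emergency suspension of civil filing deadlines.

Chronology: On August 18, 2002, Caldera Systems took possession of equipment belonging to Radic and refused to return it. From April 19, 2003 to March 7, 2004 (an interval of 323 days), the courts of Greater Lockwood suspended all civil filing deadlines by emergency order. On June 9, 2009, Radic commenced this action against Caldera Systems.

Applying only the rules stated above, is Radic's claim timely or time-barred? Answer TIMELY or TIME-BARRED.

The cause of action accrued on August 18, 2002, the date of the act.
The untolled deadline — 6 years after August 18, 2002 — is August 18, 2008.
The period was tolled for 323 days by the emergency suspension of filing deadlines (April 19, 2003 to March 7, 2004), pushing the deadline to July 7, 2009.
Radic filed on June 9, 2009, before the July 7, 2009 deadline, so the action is timely.

TIMELY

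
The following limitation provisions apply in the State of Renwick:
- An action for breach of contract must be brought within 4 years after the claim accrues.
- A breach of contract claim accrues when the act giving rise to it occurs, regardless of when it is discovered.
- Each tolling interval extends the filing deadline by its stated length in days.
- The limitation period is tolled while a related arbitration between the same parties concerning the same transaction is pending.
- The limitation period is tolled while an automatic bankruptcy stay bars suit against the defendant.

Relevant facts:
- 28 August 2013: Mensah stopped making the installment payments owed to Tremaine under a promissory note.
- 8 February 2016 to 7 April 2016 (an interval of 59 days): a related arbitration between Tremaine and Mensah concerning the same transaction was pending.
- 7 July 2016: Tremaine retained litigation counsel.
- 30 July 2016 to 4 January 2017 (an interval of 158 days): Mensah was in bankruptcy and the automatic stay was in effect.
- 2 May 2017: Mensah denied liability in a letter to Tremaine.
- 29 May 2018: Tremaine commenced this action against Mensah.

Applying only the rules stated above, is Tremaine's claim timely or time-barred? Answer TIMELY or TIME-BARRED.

The claim accrued on 28 August 2013, the date of the act.
4 years from 28 August 2013 is 28 August 2017.
The period was tolled for 59 days by the pending related arbitration (8 February 2016 to 7 April 2016), pushing the deadline to 26 October 2017.
Because the automatic bankruptcy stay ran from 30 July 2016 to 4 January 2017, the deadline is extended by 158 days to 2 April 2018.
None of the other events listed affects the running of the period under the stated rules.
The 29 May 2018 filing falls after the 2 April 2018 deadline; the claim is time-barred.

TIME-BARRED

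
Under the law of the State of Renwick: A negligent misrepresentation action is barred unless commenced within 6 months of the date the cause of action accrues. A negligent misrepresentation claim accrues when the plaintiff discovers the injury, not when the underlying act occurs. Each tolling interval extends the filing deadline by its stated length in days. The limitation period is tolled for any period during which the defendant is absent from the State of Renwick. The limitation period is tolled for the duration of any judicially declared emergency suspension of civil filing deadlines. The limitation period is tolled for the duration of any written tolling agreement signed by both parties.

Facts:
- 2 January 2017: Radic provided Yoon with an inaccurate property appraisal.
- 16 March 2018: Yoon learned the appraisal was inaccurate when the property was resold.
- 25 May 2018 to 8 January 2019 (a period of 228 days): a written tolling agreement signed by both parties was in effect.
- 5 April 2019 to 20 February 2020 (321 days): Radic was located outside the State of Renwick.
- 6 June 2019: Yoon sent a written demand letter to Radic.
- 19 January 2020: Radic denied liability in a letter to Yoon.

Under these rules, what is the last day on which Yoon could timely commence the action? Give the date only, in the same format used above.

The claim did not accrue until Yoon discovered the injury on 16 March 2018; the 2 January 2017 act date does not start the clock under the stated rule.
Adding the 6 months base period to 16 March 2018 gives a deadline of 16 September 2018, before any tolling.
The period was tolled for 228 days by the written tolling agreement (25 May 2018 to 8 January 2019), pushing the deadline to 2 May 2019.
The defendant's absence from the jurisdiction from 5 April 2019 to 20 February 2020 tolled the period for 321 days, extending the deadline to 18 March 2020.
The other events in the timeline have no effect on the limitation period under the stated rules.

18 March 2020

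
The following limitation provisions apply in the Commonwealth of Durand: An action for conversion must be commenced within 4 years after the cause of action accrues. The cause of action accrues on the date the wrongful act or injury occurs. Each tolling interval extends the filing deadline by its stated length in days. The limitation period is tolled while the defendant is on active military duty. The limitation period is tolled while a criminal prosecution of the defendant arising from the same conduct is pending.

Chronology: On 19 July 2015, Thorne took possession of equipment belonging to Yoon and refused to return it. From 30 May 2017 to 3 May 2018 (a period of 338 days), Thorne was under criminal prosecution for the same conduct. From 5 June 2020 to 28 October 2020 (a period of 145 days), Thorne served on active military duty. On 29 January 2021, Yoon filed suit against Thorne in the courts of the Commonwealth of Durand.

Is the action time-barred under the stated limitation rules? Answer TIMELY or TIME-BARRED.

The limitation period began to run on 19 July 2015.
4 years from 19 July 2015 is 19 July 2019.
The pending criminal prosecution from 30 May 2017 to 3 May 2018 tolled the period for 338 days, extending the deadline to 21 June 2020.
The period was tolled for 145 days by the defendant's active military service (5 June 2020 to 28 October 2020), pushing the deadline to 13 November 2020.
The 29 January 2021 filing falls after the 13 November 2020 deadline; the claim is time-barred.

TIME-BARRED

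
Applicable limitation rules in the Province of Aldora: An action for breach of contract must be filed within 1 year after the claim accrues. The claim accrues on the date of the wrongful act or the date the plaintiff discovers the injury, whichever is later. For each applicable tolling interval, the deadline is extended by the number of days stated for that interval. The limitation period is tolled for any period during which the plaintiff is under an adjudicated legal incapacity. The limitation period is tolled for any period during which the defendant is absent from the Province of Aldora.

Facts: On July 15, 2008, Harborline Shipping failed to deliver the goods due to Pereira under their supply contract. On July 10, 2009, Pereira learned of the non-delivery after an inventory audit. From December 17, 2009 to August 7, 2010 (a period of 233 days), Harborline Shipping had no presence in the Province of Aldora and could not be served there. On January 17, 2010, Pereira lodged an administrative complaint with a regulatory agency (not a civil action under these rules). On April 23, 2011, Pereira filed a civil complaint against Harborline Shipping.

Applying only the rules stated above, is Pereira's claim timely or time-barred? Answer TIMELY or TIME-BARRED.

TIME-BARRED

The claim accrued on July 10, 2009 — the later of the July 15, 2008 act and the July 10, 2009 discovery.
The untolled deadline — 1 year after July 10, 2009 — is July 10, 2010.
Because the defendant's absence from the jurisdiction ran from December 17, 2009 to August 7, 2010, the deadline is extended by 233 days to February 28, 2011.
The other events in the timeline have no effect on the limitation period under the stated rules.
The April 23, 2011 filing falls after the February 28, 2011 deadline; the claim is time-barred.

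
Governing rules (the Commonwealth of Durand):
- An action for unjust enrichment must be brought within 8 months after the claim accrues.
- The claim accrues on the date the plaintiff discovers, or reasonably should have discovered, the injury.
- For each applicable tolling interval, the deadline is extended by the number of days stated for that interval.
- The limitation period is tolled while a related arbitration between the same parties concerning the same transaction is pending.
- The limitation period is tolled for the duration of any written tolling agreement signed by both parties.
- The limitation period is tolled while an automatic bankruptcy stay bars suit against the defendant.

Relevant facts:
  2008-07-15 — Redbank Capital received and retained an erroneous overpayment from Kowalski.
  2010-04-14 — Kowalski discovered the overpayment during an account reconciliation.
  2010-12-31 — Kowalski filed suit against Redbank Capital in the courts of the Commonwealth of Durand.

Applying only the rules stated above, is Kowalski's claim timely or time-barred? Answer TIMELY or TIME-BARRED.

TIME-BARRED

Under the discovery rule, the claim accrued on 2010-04-14, when Kowalski discovered the injury — not on the 2008-07-15 date of the underlying act.
The untolled deadline — 8 months after 2010-04-14 — is 2010-12-14.
Filing on 2010-12-31 missed the 2010-12-14 deadline — the action is time-barred.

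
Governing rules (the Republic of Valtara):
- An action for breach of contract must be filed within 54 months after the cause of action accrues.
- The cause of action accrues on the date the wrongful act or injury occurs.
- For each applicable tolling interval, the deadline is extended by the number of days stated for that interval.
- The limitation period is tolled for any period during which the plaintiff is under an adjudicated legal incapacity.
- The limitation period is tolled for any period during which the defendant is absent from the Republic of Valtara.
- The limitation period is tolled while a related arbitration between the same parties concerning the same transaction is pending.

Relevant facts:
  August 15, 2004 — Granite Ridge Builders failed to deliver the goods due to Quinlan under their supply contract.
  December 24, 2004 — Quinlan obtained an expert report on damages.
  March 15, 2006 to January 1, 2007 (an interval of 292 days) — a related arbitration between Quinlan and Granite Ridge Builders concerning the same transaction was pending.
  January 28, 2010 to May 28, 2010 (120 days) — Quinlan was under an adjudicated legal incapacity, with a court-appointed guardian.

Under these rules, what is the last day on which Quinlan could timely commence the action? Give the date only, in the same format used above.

The cause of action accrued on August 15, 2004, the date of the act.
Adding the 54 months base period to August 15, 2004 gives a deadline of February 15, 2009, before any tolling.
The period was tolled for 292 days by the pending related arbitration (March 15, 2006 to January 1, 2007), pushing the deadline to December 4, 2009.
The plaintiff's legal incapacity starting January 28, 2010 came too late — the period had run on December 4, 2009 — and so does not extend the deadline.
Nothing else in the chronology tolls or restarts the period.

December 4, 2009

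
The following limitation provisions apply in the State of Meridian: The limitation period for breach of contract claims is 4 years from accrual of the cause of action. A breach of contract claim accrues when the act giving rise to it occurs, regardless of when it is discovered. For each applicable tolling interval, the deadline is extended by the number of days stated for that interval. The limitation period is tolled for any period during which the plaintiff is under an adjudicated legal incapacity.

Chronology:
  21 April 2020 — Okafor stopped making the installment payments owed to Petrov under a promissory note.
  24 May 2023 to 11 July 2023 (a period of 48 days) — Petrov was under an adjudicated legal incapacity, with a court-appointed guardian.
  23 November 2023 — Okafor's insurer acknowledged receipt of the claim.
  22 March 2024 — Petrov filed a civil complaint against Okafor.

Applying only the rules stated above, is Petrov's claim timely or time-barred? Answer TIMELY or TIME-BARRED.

TIMELY

The cause of action accrued on 21 April 2020, the date of the act.
Adding the 4 years base period to 21 April 2020 gives a deadline of 21 April 2024, before any tolling.
The period was tolled for 48 days by the plaintiff's legal incapacity (24 May 2023 to 11 July 2023), pushing the deadline to 8 June 2024.
Nothing else in the chronology tolls or restarts the period.
Filing on 22 March 2024 beat the 8 June 2024 deadline — the action is timely.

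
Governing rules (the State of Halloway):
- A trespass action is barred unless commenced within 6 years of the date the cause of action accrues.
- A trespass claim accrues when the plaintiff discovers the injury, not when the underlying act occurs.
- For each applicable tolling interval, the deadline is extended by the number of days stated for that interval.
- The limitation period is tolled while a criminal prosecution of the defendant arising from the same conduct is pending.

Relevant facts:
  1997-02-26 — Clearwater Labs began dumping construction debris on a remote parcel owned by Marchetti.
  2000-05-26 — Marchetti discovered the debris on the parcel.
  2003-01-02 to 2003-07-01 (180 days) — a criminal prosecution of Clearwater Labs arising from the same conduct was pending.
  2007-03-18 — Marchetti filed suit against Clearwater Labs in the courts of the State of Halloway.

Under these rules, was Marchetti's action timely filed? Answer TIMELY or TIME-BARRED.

The claim did not accrue until Marchetti discovered the injury on 2000-05-26; the 1997-02-26 act date does not start the clock under the stated rule.
Adding the 6 years base period to 2000-05-26 gives a deadline of 2006-05-26, before any tolling.
The pending criminal prosecution from 2003-01-02 to 2003-07-01 tolled the period for 180 days, extending the deadline to 2006-11-22.
Filing on 2007-03-18 missed the 2006-11-22 deadline — the action is time-barred.

TIME-BARRED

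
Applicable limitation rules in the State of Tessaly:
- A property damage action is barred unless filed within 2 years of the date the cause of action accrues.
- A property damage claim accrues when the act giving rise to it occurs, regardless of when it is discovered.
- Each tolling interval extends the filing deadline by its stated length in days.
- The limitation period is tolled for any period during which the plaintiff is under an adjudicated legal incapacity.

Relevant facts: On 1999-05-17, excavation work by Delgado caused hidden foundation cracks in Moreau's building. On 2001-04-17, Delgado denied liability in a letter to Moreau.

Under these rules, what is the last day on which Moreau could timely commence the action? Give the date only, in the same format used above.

The cause of action accrued on 1999-05-17, the date of the act.
Adding the 2 years base period to 1999-05-17 gives a deadline of 2001-05-17, before any tolling.
The other events in the timeline have no effect on the limitation period under the stated rules.

2001-05-17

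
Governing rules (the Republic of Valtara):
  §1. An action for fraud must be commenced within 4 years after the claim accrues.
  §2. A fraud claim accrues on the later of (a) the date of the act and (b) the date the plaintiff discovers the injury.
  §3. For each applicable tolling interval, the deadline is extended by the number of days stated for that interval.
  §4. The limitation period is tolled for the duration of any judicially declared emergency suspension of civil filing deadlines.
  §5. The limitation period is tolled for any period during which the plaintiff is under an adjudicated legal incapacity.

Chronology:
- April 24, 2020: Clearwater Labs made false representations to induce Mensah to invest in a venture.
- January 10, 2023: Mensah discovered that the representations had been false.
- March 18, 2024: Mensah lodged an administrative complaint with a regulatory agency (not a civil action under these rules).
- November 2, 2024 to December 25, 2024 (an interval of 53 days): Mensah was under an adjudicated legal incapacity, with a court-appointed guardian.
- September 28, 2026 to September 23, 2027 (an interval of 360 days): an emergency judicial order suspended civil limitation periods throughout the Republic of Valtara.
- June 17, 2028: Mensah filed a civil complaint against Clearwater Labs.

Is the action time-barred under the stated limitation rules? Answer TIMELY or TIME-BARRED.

Taking the later of the act (April 24, 2020) and discovery (January 10, 2023), the claim accrued on January 10, 2023.
Adding the 4 years base period to January 10, 2023 gives a deadline of January 10, 2027, before any tolling.
The period was tolled for 53 days by the plaintiff's legal incapacity (November 2, 2024 to December 25, 2024), pushing the deadline to March 4, 2027.
Because the emergency suspension of filing deadlines ran from September 28, 2026 to September 23, 2027, the deadline is extended by 360 days to February 27, 2028.
The other events in the timeline have no effect on the limitation period under the stated rules.
Filing on June 17, 2028 missed the February 27, 2028 deadline — the action is time-barred.

TIME-BARRED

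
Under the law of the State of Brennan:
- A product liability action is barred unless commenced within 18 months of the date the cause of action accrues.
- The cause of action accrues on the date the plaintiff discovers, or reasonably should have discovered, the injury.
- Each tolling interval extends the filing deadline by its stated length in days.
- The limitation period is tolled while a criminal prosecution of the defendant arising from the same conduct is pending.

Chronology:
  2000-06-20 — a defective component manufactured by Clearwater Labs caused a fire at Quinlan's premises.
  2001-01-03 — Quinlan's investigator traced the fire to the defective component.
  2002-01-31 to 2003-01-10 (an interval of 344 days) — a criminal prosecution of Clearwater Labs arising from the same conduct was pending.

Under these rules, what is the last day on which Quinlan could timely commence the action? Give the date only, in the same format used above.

Accrual is tied to discovery, so the period began on 2001-01-03 rather than on 2000-06-20 when the act occurred.
Adding the 18 months base period to 2001-01-03 gives a deadline of 2002-07-03, before any tolling.
The period was tolled for 344 days by the pending criminal prosecution (2002-01-31 to 2003-01-10), pushing the deadline to 2003-06-12.

2003-06-12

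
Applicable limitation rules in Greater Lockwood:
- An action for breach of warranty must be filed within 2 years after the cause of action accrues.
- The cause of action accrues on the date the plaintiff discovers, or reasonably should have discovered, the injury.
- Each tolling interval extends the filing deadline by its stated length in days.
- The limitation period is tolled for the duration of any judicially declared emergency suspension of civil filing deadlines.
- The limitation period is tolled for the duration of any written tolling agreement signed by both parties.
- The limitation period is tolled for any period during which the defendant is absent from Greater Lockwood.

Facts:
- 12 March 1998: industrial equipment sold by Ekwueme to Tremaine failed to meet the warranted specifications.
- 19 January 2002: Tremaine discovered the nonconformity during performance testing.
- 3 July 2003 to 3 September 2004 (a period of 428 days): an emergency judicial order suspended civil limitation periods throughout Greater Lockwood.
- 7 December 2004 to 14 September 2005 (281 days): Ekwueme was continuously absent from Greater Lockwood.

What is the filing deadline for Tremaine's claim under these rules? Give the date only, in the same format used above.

Under the discovery rule, the claim accrued on 19 January 2002, when Tremaine discovered the injury — not on the 12 March 1998 date of the underlying act.
The untolled deadline — 2 years after 19 January 2002 — is 19 January 2004.
Because the emergency suspension of filing deadlines ran from 3 July 2003 to 3 September 2004, the deadline is extended by 428 days to 22 March 2005.
The defendant's absence from the jurisdiction from 7 December 2004 to 14 September 2005 tolled the period for 281 days, extending the deadline to 28 December 2005.

28 December 2005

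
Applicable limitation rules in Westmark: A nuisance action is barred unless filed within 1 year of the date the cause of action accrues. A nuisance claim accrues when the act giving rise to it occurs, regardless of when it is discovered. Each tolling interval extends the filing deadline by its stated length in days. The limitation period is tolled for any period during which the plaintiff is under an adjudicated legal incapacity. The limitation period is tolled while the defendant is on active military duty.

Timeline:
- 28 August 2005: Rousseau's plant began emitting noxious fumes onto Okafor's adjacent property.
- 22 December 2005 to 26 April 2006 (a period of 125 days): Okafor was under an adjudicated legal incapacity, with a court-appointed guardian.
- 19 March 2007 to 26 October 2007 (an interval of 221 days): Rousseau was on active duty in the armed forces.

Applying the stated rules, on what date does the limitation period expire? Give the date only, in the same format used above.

31 December 2006

The limitation period began to run on 28 August 2005.
The untolled deadline — 1 year after 28 August 2005 — is 28 August 2006.
Because the plaintiff's legal incapacity ran from 22 December 2005 to 26 April 2006, the deadline is extended by 125 days to 31 December 2006.
By the time the defendant's active military service began on 19 March 2007, the limitation period had already expired on 31 December 2006; that interval cannot revive it.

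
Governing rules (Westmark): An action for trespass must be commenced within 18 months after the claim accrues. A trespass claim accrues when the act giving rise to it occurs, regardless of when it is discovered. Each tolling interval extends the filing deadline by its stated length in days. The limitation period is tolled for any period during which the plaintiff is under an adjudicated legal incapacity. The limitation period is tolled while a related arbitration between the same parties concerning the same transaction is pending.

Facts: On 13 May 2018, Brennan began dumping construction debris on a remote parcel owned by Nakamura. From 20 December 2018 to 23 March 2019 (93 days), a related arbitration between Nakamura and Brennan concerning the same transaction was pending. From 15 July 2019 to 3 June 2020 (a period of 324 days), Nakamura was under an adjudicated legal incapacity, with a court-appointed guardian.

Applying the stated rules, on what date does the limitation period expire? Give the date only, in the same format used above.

The claim accrued on 13 May 2018, when the wrongful act occurred.
The untolled deadline — 18 months after 13 May 2018 — is 13 November 2019.
Because the pending related arbitration ran from 20 December 2018 to 23 March 2019, the deadline is extended by 93 days to 14 February 2020.
The period was tolled for 324 days by the plaintiff's legal incapacity (15 July 2019 to 3 June 2020), pushing the deadline to 3 January 2021.

3 January 2021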